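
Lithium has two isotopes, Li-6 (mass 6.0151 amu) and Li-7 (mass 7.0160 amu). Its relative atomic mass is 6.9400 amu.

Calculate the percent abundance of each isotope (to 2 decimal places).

Li-6: 7.59%, Li-7: 92.41%

Writing the weighted mean with unknown fraction x of Li-6:
6.0151·x + 7.0160·(1 − x) = 6.9400
(6.0151 − 7.0160)·x = 6.9400 − 7.0160
x = -0.0760 / -1.0009 = 0.07593 → 7.59% Li-6, 92.41% Li-7.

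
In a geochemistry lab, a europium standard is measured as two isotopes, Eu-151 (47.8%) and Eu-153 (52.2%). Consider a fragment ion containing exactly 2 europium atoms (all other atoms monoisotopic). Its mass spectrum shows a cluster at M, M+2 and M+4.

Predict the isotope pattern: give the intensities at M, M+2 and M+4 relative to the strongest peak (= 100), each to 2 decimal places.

Expanding (0.478 + 0.522)^2:
P(M) = 0.478^2 = 0.228484
P(M+2) = 2 × 0.478^1 × 0.522^1 = 0.499032
P(M+4) = 0.522^2 = 0.272484
The M+2 peak is largest (0.499032); scaling to 100 gives 45.79 : 100.00 : 54.60.

45.79 : 100.00 : 54.60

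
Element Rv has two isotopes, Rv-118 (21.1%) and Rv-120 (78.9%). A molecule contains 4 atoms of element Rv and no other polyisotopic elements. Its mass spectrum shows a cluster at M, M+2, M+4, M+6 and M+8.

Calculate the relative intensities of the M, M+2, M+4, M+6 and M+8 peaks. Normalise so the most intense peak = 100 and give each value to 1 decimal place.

0.5 : 7.2 : 40.1 : 100.0 : 93.5

Expanding (0.211 + 0.789)^4:
P(M) = 0.211^4 = 0.001982
P(M+2) = 4 × 0.211^3 × 0.789^1 = 0.029647
P(M+4) = 6 × 0.211^2 × 0.789^2 = 0.166292
P(M+6) = 4 × 0.211^1 × 0.789^3 = 0.414547
P(M+8) = 0.789^4 = 0.387532
The M+6 peak is largest (0.414547); scaling to 100 gives 0.5 : 7.2 : 40.1 : 100.0 : 93.5.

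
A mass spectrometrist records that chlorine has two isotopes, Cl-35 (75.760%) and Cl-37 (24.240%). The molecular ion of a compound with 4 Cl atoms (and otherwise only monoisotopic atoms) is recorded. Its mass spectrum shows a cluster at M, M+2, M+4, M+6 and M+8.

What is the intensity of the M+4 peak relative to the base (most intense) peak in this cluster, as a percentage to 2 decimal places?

(0.75760 + 0.24240)^4 gives M 0.3294, M+2 0.4216, M+4 0.2023, M+6 0.0432, M+8 0.0035; the largest is M+2.
P(M+2) = C(4,1) × 0.75760^3 × 0.24240^1 = 4 × 0.4348304 × 0.2424 = 0.421612 (base)
P(M+4) = C(4,2) × 0.75760^2 × 0.24240^2 = 6 × 0.57395776 × 0.05875776 = 0.202347
Relative intensity = 0.202347 / 0.421612 × 100 = 47.99

47.99%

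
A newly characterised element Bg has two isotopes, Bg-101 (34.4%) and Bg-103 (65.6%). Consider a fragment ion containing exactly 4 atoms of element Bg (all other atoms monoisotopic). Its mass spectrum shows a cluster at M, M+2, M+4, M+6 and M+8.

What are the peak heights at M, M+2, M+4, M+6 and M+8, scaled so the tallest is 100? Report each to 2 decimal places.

3.60 : 27.50 : 78.66 : 100.00 : 47.67

Expanding (0.344 + 0.656)^4:
P(M) = 0.344^4 = 0.014003
P(M+2) = 4 × 0.344^3 × 0.656^1 = 0.106817
P(M+4) = 6 × 0.344^2 × 0.656^2 = 0.305545
P(M+6) = 4 × 0.344^1 × 0.656^3 = 0.388445
P(M+8) = 0.656^4 = 0.185189
The M+6 peak is largest (0.388445); scaling to 100 gives 3.60 : 27.50 : 78.66 : 100.00 : 47.67.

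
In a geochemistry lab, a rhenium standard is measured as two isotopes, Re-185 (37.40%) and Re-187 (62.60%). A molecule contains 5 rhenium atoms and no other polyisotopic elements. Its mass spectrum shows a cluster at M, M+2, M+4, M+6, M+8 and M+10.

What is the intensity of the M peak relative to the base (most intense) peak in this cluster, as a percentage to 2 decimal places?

2.13%

Term probabilities: M 0.0073, M+2 0.0612, M+4 0.2050, M+6 0.3431, M+8 0.2872, M+10 0.0961. Base peak = M+6.
P(M+6) = C(5,3) × 0.3740^2 × 0.6260^3 = 10 × 0.139876 × 0.24531438 = 0.343136 (base)
P(M) = C(5,0) × 0.3740^5 × 0.6260^0 = 1 × 0.00731742 × 1.0000 = 0.007317
Relative intensity = 0.007317 / 0.343136 × 100 = 2.13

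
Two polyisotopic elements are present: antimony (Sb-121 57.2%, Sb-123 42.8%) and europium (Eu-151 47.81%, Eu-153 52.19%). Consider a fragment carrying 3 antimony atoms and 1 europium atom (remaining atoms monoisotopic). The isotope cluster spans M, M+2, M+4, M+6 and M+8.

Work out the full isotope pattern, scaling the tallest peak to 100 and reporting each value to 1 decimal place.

Antimony pattern (n=3): 0.18714925 : 0.42010426 : 0.31434374 : 0.07840275
Europium pattern (n=1): 0.4781 : 0.5219
Convolve the two distributions (both contribute in 2-u steps):
  M: 0.18714925×0.4781 = 0.089476
  M+2: 0.18714925×0.5219 + 0.42010426×0.4781 = 0.298525
  M+4: 0.42010426×0.5219 + 0.31434374×0.4781 = 0.369540
  M+6: 0.31434374×0.5219 + 0.07840275×0.4781 = 0.201540
  M+8: 0.07840275×0.5219 = 0.040918
Scale to base peak (0.369540) = 100: 24.2 : 80.8 : 100.0 : 54.5 : 11.1

24.2 : 80.8 : 100.0 : 54.5 : 11.1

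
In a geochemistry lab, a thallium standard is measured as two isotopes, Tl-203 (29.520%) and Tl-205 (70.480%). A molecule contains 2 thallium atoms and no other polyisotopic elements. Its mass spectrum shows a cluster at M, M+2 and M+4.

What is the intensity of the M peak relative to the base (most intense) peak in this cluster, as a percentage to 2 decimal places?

Binomial terms of (0.29520 + 0.70480)^2: M 0.0871, M+2 0.4161, M+4 0.4967 → M+4 is the base peak.
P(M+4) = C(2,2) × 0.29520^0 × 0.70480^2 = 1 × 1.0000 × 0.49674304 = 0.496743 (base)
P(M) = C(2,0) × 0.29520^2 × 0.70480^0 = 1 × 0.08714304 × 1.0000 = 0.087143
Relative intensity = 0.087143 / 0.496743 × 100 = 17.54

17.54%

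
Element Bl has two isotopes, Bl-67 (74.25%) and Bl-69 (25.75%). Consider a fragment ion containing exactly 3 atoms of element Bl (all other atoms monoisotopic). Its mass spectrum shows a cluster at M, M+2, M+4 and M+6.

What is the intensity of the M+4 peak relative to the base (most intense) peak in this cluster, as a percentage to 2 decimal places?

Term probabilities: M 0.4093, M+2 0.4259, M+4 0.1477, M+6 0.0171. Base peak = M+2.
P(M+2) = C(3,1) × 0.7425^2 × 0.2575^1 = 3 × 0.55130625 × 0.2575 = 0.425884 (base)
P(M+4) = C(3,2) × 0.7425^1 × 0.2575^2 = 3 × 0.7425 × 0.06630625 = 0.147697
Relative intensity = 0.147697 / 0.425884 × 100 = 34.68

34.68%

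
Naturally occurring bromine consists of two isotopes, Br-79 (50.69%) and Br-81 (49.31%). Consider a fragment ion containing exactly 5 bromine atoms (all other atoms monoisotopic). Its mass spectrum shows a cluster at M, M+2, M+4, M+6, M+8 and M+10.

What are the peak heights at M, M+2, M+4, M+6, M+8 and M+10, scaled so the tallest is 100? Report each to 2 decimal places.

The 5 Br atoms are independent, so intensities follow the terms of (0.5069 + 0.4931)^5.
P(M) = 0.5069^5 = 0.033467
P(M+2) = 5 × 0.5069^4 × 0.4931^1 = 0.162777
P(M+4) = 10 × 0.5069^3 × 0.4931^2 = 0.316692
P(M+6) = 10 × 0.5069^2 × 0.4931^3 = 0.308070
P(M+8) = 5 × 0.5069^1 × 0.4931^4 = 0.149842
P(M+10) = 0.4931^5 = 0.029152
The M+4 peak is largest (0.316692); scaling to 100 gives 10.57 : 51.40 : 100.00 : 97.28 : 47.31 : 9.21.

10.57 : 51.40 : 100.00 : 97.28 : 47.31 : 9.21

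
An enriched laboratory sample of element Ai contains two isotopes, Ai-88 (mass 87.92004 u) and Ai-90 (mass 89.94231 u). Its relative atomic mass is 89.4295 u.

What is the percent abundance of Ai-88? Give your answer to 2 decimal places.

Let x be the fractional abundance of Ai-88; then Ai-90 has abundance 1 − x.
87.92004·x + 89.94231·(1 − x) = 89.4295
(87.92004 − 89.94231)·x = 89.4295 − 89.94231
x = -0.51281 / -2.02227 = 0.25358 → 25.36% Ai-88, 74.64% Ai-90.

25.36%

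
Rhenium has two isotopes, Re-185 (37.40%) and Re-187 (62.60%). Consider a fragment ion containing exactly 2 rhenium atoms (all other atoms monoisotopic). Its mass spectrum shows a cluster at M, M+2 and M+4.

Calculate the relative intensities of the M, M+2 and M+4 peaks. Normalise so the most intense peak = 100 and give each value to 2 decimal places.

Each Re atom is independently Re-185 (p = 0.3740) or Re-187 (q = 0.6260); the cluster is the binomial expansion (p + q)^2.
P(M) = 0.3740^2 = 0.139876
P(M+2) = 2 × 0.3740^1 × 0.6260^1 = 0.468248
P(M+4) = 0.6260^2 = 0.391876
The M+2 peak is largest (0.468248); scaling to 100 gives 29.87 : 100.00 : 83.69.

29.87 : 100.00 : 83.69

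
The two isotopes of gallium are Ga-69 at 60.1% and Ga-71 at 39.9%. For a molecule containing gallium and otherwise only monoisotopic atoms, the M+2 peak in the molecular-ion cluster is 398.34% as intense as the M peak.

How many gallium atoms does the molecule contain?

6

For n independent Ga atoms, I(M+2)/I(M) = n · (abundance Ga-71) / (abundance Ga-69) = n · 0.399/0.601.
n = 3.9834 × 0.601/0.399 = 6.00 ≈ 6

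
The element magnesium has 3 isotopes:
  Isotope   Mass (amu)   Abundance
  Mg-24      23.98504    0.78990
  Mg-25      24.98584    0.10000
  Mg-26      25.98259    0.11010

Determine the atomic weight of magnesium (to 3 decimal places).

Average mass = Σ (abundance × isotope mass) = 0.78990 × 23.98504 + 0.10000 × 24.98584 + 0.11010 × 25.98259
= 18.945783 + 2.498584 + 2.860683 = 24.305050 amu

24.305 amu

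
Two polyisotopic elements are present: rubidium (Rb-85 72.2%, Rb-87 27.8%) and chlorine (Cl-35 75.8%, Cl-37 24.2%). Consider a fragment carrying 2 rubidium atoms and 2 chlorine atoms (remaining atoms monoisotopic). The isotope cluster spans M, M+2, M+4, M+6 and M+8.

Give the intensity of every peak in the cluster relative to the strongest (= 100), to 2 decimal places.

Rubidium pattern (n=2): 0.521284 : 0.401432 : 0.077284
Chlorine pattern (n=2): 0.574564 : 0.366872 : 0.058564
Convolve the two distributions (both contribute in 2-u steps):
  M: 0.521284×0.574564 = 0.299511
  M+2: 0.521284×0.366872 + 0.401432×0.574564 = 0.421893
  M+4: 0.521284×0.058564 + 0.401432×0.366872 + 0.077284×0.574564 = 0.222207
  M+6: 0.401432×0.058564 + 0.077284×0.366872 = 0.051863
  M+8: 0.077284×0.058564 = 0.004526
Scale to base peak (0.421893) = 100: 70.99 : 100.00 : 52.67 : 12.29 : 1.07

70.99 : 100.00 : 52.67 : 12.29 : 1.07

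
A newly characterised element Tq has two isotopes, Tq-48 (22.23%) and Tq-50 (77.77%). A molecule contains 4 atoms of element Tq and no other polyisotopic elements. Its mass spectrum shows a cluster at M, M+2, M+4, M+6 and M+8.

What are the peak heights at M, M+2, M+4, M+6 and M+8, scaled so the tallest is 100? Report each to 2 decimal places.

0.58 : 8.17 : 42.88 : 100.00 : 87.46

Each Tq atom is independently Tq-48 (p = 0.2223) or Tq-50 (q = 0.7777); the cluster is the binomial expansion (p + q)^4.
P(M) = 0.2223^4 = 0.002442
P(M+2) = 4 × 0.2223^3 × 0.7777^1 = 0.034174
P(M+4) = 6 × 0.2223^2 × 0.7777^2 = 0.179331
P(M+6) = 4 × 0.2223^1 × 0.7777^3 = 0.418250
P(M+8) = 0.7777^4 = 0.365804
The M+6 peak is largest (0.418250); scaling to 100 gives 0.58 : 8.17 : 42.88 : 100.00 : 87.46.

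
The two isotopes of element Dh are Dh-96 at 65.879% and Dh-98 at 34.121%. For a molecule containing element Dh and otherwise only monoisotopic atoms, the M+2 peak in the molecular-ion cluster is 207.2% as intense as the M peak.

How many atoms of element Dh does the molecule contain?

4

The M+2/M ratio from n Dh atoms is n · q/p = n · 0.34121/0.65879.
n = 2.072 × 0.65879/0.34121 = 4.00 ≈ 4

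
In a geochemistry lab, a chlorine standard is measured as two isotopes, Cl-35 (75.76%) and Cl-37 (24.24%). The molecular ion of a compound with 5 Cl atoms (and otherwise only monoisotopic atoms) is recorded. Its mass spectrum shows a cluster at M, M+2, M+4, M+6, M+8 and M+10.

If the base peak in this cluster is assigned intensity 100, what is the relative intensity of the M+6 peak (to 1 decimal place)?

Term probabilities: M 0.2496, M+2 0.3993, M+4 0.2555, M+6 0.0817, M+8 0.0131, M+10 0.0008. Base peak = M+2.
P(M+2) = C(5,1) × 0.7576^4 × 0.2424^1 = 5 × 0.32942751 × 0.2424 = 0.399266 (base)
P(M+6) = C(5,3) × 0.7576^2 × 0.2424^3 = 10 × 0.57395776 × 0.01424288 = 0.081748
Relative intensity = 0.081748 / 0.399266 × 100 = 20.5

20.5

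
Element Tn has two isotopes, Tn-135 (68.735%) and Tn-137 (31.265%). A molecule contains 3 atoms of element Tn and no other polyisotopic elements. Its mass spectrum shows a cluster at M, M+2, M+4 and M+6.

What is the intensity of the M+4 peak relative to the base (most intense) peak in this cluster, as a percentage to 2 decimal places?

Term probabilities: M 0.3247, M+2 0.4431, M+4 0.2016, M+6 0.0306. Base peak = M+2.
P(M+2) = C(3,1) × 0.68735^2 × 0.31265^1 = 3 × 0.47245002 × 0.31265 = 0.443134 (base)
P(M+4) = C(3,2) × 0.68735^1 × 0.31265^2 = 3 × 0.68735 × 0.09775002 = 0.201565
Relative intensity = 0.201565 / 0.443134 × 100 = 45.49

45.49%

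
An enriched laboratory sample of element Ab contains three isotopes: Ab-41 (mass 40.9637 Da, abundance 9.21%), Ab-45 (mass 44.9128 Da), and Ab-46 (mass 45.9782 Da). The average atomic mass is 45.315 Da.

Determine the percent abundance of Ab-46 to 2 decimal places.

71.89%

The remaining 90.79% is split between Ab-45 (fraction x) and Ab-46 (fraction 0.9079 − x).
Substituting: 44.9128x + 45.9782(0.9079 − x) = 41.54224323
(44.9128 − 45.9782)x = -0.20136455  ⇒  x = 0.18900, y = 0.71890
Ab-45: 18.90%, Ab-46: 71.89%.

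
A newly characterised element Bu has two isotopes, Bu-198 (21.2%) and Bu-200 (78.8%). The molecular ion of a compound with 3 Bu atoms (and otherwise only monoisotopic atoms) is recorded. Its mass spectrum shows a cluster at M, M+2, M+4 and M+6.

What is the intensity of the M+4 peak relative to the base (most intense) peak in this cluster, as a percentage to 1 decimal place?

Term probabilities: M 0.0095, M+2 0.1062, M+4 0.3949, M+6 0.4893. Base peak = M+6.
P(M+6) = C(3,3) × 0.212^0 × 0.788^3 = 1 × 1.0000 × 0.48930387 = 0.489304 (base)
P(M+4) = C(3,2) × 0.212^1 × 0.788^2 = 3 × 0.2120 × 0.620944 = 0.394920
Relative intensity = 0.394920 / 0.489304 × 100 = 80.7

80.7%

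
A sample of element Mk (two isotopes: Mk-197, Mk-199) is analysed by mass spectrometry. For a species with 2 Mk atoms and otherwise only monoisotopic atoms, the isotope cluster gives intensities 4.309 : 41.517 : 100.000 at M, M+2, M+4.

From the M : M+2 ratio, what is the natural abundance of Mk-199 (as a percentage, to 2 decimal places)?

82.81%

If p is the fraction of Mk that is Mk-197, then I(M+2)/I(M) = [C(2,1)·p^1·(1−p)] / p^2 = 2·(1−p)/p = 41.517/4.309 = 9.6350
(1−p)/p = 9.6350/2 = 4.8175  ⇒  p = 1/(1 + 4.8175) = 0.1719
Mk-197: 17.19%, Mk-199: 82.81%.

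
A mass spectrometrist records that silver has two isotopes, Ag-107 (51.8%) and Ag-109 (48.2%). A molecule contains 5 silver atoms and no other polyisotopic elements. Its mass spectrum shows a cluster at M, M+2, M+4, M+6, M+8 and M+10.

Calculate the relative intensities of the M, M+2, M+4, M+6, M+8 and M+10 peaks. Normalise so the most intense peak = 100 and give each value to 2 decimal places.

Each Ag atom is independently Ag-107 (p = 0.518) or Ag-109 (q = 0.482); the cluster is the binomial expansion (p + q)^5.
P(M) = 0.518^5 = 0.037295
P(M+2) = 5 × 0.518^4 × 0.482^1 = 0.173515
P(M+4) = 10 × 0.518^3 × 0.482^2 = 0.322911
P(M+6) = 10 × 0.518^2 × 0.482^3 = 0.300470
P(M+8) = 5 × 0.518^1 × 0.482^4 = 0.139794
P(M+10) = 0.482^5 = 0.026016
The M+4 peak is largest (0.322911); scaling to 100 gives 11.55 : 53.73 : 100.00 : 93.05 : 43.29 : 8.06.

11.55 : 53.73 : 100.00 : 93.05 : 43.29 : 8.06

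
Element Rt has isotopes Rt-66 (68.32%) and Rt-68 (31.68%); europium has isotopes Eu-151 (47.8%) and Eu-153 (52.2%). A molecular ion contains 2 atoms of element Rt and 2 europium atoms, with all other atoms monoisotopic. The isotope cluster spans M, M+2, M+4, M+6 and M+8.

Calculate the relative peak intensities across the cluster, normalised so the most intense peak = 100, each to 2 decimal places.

29.13 : 90.63 : 100.00 : 45.89 : 7.47

Element Rt pattern (n=2): 0.46676224 : 0.43287552 : 0.10036224
Europium pattern (n=2): 0.228484 : 0.499032 : 0.272484
Convolve the two distributions (both contribute in 2-u steps):
  M: 0.46676224×0.228484 = 0.106648
  M+2: 0.46676224×0.499032 + 0.43287552×0.228484 = 0.331834
  M+4: 0.46676224×0.272484 + 0.43287552×0.499032 + 0.10036224×0.228484 = 0.366135
  M+6: 0.43287552×0.272484 + 0.10036224×0.499032 = 0.168036
  M+8: 0.10036224×0.272484 = 0.027347
Scale to base peak (0.366135) = 100: 29.13 : 90.63 : 100.00 : 45.89 : 7.47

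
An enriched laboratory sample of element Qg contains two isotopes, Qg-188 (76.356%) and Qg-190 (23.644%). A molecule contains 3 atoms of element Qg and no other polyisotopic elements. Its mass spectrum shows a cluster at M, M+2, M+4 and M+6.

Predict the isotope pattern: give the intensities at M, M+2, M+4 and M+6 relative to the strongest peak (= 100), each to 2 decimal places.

The 3 Qg atoms are independent, so intensities follow the terms of (0.76356 + 0.23644)^3.
P(M) = 0.76356^3 = 0.445174
P(M+2) = 3 × 0.76356^2 × 0.23644^1 = 0.413550
P(M+4) = 3 × 0.76356^1 × 0.23644^2 = 0.128058
P(M+6) = 0.23644^3 = 0.013218
The M peak is largest (0.445174); scaling to 100 gives 100.00 : 92.90 : 28.77 : 2.97.

100.00 : 92.90 : 28.77 : 2.97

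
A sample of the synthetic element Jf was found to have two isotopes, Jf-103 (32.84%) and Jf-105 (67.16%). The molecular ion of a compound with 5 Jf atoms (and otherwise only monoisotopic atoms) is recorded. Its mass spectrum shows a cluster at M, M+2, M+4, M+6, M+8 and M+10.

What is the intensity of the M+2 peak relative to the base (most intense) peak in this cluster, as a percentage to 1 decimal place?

Term probabilities: M 0.0038, M+2 0.0391, M+4 0.1597, M+6 0.3267, M+8 0.3341, M+10 0.1366. Base peak = M+8.
P(M+8) = C(5,4) × 0.3284^1 × 0.6716^4 = 5 × 0.3284 × 0.203443 = 0.334053 (base)
P(M+2) = C(5,1) × 0.3284^4 × 0.6716^1 = 5 × 0.01163088 × 0.6716 = 0.039056
Relative intensity = 0.039056 / 0.334053 × 100 = 11.7

11.7%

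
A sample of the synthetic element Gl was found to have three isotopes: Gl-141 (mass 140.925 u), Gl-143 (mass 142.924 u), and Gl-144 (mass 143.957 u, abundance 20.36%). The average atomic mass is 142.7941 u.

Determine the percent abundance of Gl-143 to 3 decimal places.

62.621%

The remaining 79.64% is split between Gl-141 (fraction x) and Gl-143 (fraction 0.7964 − x).
Substituting: 140.925x + 142.924(0.7964 − x) = 113.4844548
(140.925 − 142.924)x = -0.3402188  ⇒  x = 0.17019, y = 0.62621
Gl-141: 17.019%, Gl-143: 62.621%.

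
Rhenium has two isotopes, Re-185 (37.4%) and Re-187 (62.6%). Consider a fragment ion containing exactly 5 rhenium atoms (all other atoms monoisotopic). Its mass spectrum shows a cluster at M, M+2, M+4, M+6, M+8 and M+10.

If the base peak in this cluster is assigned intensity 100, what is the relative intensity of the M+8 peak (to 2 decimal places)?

Term probabilities: M 0.0073, M+2 0.0612, M+4 0.2050, M+6 0.3431, M+8 0.2872, M+10 0.0961. Base peak = M+6.
P(M+6) = C(5,3) × 0.374^2 × 0.626^3 = 10 × 0.139876 × 0.24531438 = 0.343136 (base)
P(M+8) = C(5,4) × 0.374^1 × 0.626^4 = 5 × 0.3740 × 0.1535668 = 0.287170
Relative intensity = 0.287170 / 0.343136 × 100 = 83.69

83.69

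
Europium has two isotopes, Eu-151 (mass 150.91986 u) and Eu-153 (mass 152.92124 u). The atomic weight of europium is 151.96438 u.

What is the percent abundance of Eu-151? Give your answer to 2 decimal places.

47.81%

With x = fraction of Eu-151 (so Eu-153 is 1 − x):
150.91986·x + 152.92124·(1 − x) = 151.96438
(150.91986 − 152.92124)·x = 151.96438 − 152.92124
x = -0.95686 / -2.00138 = 0.47810 → 47.81% Eu-151, 52.19% Eu-153.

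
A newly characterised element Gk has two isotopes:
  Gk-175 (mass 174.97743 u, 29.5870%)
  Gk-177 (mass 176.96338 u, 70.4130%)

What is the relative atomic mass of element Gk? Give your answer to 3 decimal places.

176.376 u

Average mass = Σ (abundance × isotope mass) = 0.295870 × 174.97743 + 0.704130 × 176.96338
= 51.770572 + 124.605225 = 176.375797 u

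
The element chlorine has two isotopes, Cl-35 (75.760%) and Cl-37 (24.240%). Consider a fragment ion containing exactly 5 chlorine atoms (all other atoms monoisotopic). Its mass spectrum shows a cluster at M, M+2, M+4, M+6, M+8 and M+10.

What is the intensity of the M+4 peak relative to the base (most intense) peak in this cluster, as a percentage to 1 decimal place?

64.0%

Binomial terms of (0.75760 + 0.24240)^5: M 0.2496, M+2 0.3993, M+4 0.2555, M+6 0.0817, M+8 0.0131, M+10 0.0008 → M+2 is the base peak.
P(M+2) = C(5,1) × 0.75760^4 × 0.24240^1 = 5 × 0.32942751 × 0.2424 = 0.399266 (base)
P(M+4) = C(5,2) × 0.75760^3 × 0.24240^2 = 10 × 0.4348304 × 0.05875776 = 0.255497
Relative intensity = 0.255497 / 0.399266 × 100 = 64.0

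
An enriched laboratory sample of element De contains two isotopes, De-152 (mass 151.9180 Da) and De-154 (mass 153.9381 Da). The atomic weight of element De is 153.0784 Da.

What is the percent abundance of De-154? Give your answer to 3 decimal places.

Let x be the fractional abundance of De-152; then De-154 has abundance 1 − x.
151.9180·x + 153.9381·(1 − x) = 153.0784
(151.9180 − 153.9381)·x = 153.0784 − 153.9381
x = -0.8597 / -2.0201 = 0.42557 → 42.557% De-152, 57.443% De-154.

57.443%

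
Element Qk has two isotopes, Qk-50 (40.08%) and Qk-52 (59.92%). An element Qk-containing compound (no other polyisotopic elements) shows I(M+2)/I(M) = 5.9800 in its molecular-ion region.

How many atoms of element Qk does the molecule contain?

The M+2/M ratio from n Qk atoms is n · q/p = n · 0.5992/0.4008.
n = 5.9800 × 0.4008/0.5992 = 4.00 ≈ 4

4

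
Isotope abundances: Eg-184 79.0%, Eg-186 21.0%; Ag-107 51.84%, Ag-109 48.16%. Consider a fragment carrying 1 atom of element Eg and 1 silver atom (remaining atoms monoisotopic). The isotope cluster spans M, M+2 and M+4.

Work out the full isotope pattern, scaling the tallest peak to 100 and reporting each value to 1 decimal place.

83.7 : 100.0 : 20.7

Element Eg pattern (n=1): 0.7900 : 0.2100
Silver pattern (n=1): 0.5184 : 0.4816
Convolve the two distributions (both contribute in 2-u steps):
  M: 0.7900×0.5184 = 0.409536
  M+2: 0.7900×0.4816 + 0.2100×0.5184 = 0.489328
  M+4: 0.2100×0.4816 = 0.101136
Scale to base peak (0.489328) = 100: 83.7 : 100.0 : 20.7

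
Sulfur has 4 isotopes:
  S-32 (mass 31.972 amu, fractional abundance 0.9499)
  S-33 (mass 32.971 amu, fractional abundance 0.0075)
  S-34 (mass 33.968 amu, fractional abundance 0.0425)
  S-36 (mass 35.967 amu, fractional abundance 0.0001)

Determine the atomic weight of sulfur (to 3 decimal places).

Average mass = Σ (abundance × isotope mass) = 0.9499 × 31.972 + 0.0075 × 32.971 + 0.0425 × 33.968 + 0.0001 × 35.967
= 30.3702 + 0.2473 + 1.4436 + 0.0036 = 32.0647 amu

32.065 amu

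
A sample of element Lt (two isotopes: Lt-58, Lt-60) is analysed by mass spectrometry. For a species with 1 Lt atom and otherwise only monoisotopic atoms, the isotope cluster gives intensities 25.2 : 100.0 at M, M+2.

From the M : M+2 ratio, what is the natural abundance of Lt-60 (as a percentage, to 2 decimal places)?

79.87%

Let p = fractional abundance of Lt-58. I(M+2)/I(M) = [C(1,1)·p^0·(1−p)] / p^1 = 1·(1−p)/p = 100.0/25.2 = 3.9683
(1−p)/p = 3.9683/1 = 3.9683  ⇒  p = 1/(1 + 3.9683) = 0.2013
Lt-58: 20.13%, Lt-60: 79.87%.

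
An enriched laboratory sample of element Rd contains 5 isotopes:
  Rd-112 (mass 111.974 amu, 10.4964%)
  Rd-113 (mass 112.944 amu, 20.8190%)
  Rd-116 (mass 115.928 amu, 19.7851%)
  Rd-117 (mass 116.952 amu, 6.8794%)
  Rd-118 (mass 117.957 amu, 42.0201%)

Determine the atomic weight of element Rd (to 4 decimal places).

115.8148 amu

The abundance-weighted mean is 0.104964 × 111.974 + 0.208190 × 112.944 + 0.197851 × 115.928 + 0.068794 × 116.952 + 0.420201 × 117.957
= 11.75324 + 23.51381 + 22.93647 + 8.04560 + 49.56565 = 115.81477 amu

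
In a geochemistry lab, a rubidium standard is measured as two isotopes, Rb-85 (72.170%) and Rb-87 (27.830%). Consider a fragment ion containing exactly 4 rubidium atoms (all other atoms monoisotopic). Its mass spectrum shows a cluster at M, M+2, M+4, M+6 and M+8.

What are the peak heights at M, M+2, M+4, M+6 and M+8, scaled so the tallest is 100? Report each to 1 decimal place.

64.8 : 100.0 : 57.8 : 14.9 : 1.4

Each Rb atom is independently Rb-85 (p = 0.72170) or Rb-87 (q = 0.27830); the cluster is the binomial expansion (p + q)^4.
P(M) = 0.72170^4 = 0.271286
P(M+2) = 4 × 0.72170^3 × 0.27830^1 = 0.418450
P(M+4) = 6 × 0.72170^2 × 0.27830^2 = 0.242042
P(M+6) = 4 × 0.72170^1 × 0.27830^3 = 0.062224
P(M+8) = 0.27830^4 = 0.005999
The M+2 peak is largest (0.418450); scaling to 100 gives 64.8 : 100.0 : 57.8 : 14.9 : 1.4.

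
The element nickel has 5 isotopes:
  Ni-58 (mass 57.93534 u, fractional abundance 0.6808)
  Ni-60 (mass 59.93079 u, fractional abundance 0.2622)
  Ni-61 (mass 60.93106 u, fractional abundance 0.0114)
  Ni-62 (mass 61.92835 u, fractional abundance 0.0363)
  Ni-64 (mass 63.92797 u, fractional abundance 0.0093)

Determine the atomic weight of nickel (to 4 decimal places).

Weight each isotope mass by its fractional abundance: 0.6808 × 57.93534 + 0.2622 × 59.93079 + 0.0114 × 60.93106 + 0.0363 × 61.92835 + 0.0093 × 63.92797
= 39.442379 + 15.713853 + 0.694614 + 2.247999 + 0.594530 = 58.693375 u

58.6934 u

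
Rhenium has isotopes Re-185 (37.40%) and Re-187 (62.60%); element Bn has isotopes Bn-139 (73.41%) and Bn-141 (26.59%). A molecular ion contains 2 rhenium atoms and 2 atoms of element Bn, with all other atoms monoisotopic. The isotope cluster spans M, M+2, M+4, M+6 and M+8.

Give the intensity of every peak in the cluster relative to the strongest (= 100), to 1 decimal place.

18.7 : 76.0 : 100.0 : 46.1 : 6.9

Rhenium pattern (n=2): 0.139876 : 0.468248 : 0.391876
Element Bn pattern (n=2): 0.53890281 : 0.39039438 : 0.07070281
Convolve the two distributions (both contribute in 2-u steps):
  M: 0.139876×0.53890281 = 0.075380
  M+2: 0.139876×0.39039438 + 0.468248×0.53890281 = 0.306947
  M+4: 0.139876×0.07070281 + 0.468248×0.39039438 + 0.391876×0.53890281 = 0.403874
  M+6: 0.468248×0.07070281 + 0.391876×0.39039438 = 0.186093
  M+8: 0.391876×0.07070281 = 0.027707
Scale to base peak (0.403874) = 100: 18.7 : 76.0 : 100.0 : 46.1 : 6.9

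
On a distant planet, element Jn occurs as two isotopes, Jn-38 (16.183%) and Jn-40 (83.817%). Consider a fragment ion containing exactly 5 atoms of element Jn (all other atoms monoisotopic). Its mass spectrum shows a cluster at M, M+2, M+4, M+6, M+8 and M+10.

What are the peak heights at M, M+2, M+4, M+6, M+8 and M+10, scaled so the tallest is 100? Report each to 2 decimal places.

0.03 : 0.69 : 7.20 : 37.28 : 96.54 : 100.00

Each Jn atom is independently Jn-38 (p = 0.16183) or Jn-40 (q = 0.83817); the cluster is the binomial expansion (p + q)^5.
P(M) = 0.16183^5 = 0.000111
P(M+2) = 5 × 0.16183^4 × 0.83817^1 = 0.002874
P(M+4) = 10 × 0.16183^3 × 0.83817^2 = 0.029774
P(M+6) = 10 × 0.16183^2 × 0.83817^3 = 0.154211
P(M+8) = 5 × 0.16183^1 × 0.83817^4 = 0.399353
P(M+10) = 0.83817^5 = 0.413676
The M+10 peak is largest (0.413676); scaling to 100 gives 0.03 : 0.69 : 7.20 : 37.28 : 96.54 : 100.00.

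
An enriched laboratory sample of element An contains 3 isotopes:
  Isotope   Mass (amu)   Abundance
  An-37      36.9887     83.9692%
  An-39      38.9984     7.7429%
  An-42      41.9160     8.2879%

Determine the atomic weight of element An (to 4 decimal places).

Average mass = Σ (abundance × isotope mass) = 0.839692 × 36.9887 + 0.077429 × 38.9984 + 0.082879 × 41.9160
= 31.05912 + 3.01961 + 3.47396 = 37.55269 amu

37.5527 amu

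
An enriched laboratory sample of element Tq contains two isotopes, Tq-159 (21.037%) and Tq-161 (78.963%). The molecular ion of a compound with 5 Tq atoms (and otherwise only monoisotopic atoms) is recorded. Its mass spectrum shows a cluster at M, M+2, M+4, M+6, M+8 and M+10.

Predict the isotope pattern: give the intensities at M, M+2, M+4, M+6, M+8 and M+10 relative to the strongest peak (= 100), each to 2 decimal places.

0.10 : 1.89 : 14.20 : 53.28 : 100.00 : 75.07

Expanding (0.21037 + 0.78963)^5:
P(M) = 0.21037^5 = 0.000412
P(M+2) = 5 × 0.21037^4 × 0.78963^1 = 0.007733
P(M+4) = 10 × 0.21037^3 × 0.78963^2 = 0.058050
P(M+6) = 10 × 0.21037^2 × 0.78963^3 = 0.217891
P(M+8) = 5 × 0.21037^1 × 0.78963^4 = 0.408929
P(M+10) = 0.78963^5 = 0.306986
The M+8 peak is largest (0.408929); scaling to 100 gives 0.10 : 1.89 : 14.20 : 53.28 : 100.00 : 75.07.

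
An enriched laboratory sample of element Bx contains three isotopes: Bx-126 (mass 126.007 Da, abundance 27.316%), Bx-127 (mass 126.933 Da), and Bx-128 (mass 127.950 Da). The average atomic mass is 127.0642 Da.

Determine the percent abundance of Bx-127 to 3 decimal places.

Let x and y be the fractions of Bx-127 and Bx-128. Then x + y = 1 − 0.27316 = 0.72684 and 126.933x + 127.950y = 127.0642 − 0.27316×126.007 = 92.64412788.
Substituting: 126.933x + 127.950(0.72684 − x) = 92.64412788
(126.933 − 127.950)x = -0.35505012  ⇒  x = 0.34912, y = 0.37772
Bx-127: 34.912%, Bx-128: 37.772%.

34.912%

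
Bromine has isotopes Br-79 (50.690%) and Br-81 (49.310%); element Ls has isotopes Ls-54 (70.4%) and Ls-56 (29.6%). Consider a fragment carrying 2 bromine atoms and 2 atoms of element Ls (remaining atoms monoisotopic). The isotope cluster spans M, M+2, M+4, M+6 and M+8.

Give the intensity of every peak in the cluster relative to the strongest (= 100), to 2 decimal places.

35.89 : 100.00 : 99.02 : 40.90 : 6.00

Bromine pattern (n=2): 0.25694761 : 0.49990478 : 0.24314761
Element Ls pattern (n=2): 0.495616 : 0.416768 : 0.087616
Convolve the two distributions (both contribute in 2-u steps):
  M: 0.25694761×0.495616 = 0.127347
  M+2: 0.25694761×0.416768 + 0.49990478×0.495616 = 0.354848
  M+4: 0.25694761×0.087616 + 0.49990478×0.416768 + 0.24314761×0.495616 = 0.351365
  M+6: 0.49990478×0.087616 + 0.24314761×0.416768 = 0.145136
  M+8: 0.24314761×0.087616 = 0.021304
Scale to base peak (0.354848) = 100: 35.89 : 100.00 : 99.02 : 40.90 : 6.00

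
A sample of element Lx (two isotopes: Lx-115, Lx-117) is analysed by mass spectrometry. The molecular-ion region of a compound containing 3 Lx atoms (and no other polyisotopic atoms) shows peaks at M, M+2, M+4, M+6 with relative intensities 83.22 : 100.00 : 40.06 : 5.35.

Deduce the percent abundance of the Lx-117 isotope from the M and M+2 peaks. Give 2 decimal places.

28.60%

Let p = fractional abundance of Lx-115. I(M+2)/I(M) = [C(3,1)·p^2·(1−p)] / p^3 = 3·(1−p)/p = 100.00/83.22 = 1.2016
(1−p)/p = 1.2016/3 = 0.4005  ⇒  p = 1/(1 + 0.4005) = 0.7140
Lx-115: 71.40%, Lx-117: 28.60%.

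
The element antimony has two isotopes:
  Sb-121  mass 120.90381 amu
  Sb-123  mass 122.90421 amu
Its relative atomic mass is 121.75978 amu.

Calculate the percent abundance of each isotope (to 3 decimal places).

Sb-121: 57.210%, Sb-123: 42.790%

Let x be the fractional abundance of Sb-121; then Sb-123 has abundance 1 − x.
120.90381·x + 122.90421·(1 − x) = 121.75978
(120.90381 − 122.90421)·x = 121.75978 − 122.90421
x = -1.14443 / -2.00040 = 0.57210 → 57.210% Sb-121, 42.790% Sb-123.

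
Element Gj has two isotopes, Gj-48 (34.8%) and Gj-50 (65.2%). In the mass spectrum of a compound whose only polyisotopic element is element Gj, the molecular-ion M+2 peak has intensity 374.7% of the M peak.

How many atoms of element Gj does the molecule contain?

With n Gj atoms, P(M+2)/P(M) = C(n,1)·p^(n−1)q / p^n = n·q/p = n · 0.652/0.348.
n = 3.747 × 0.348/0.652 = 2.00 ≈ 2

2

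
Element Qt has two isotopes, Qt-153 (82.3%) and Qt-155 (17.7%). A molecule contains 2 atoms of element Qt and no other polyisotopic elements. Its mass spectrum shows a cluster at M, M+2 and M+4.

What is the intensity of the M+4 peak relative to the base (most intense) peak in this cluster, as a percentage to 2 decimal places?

4.63%

(0.823 + 0.177)^2 gives M 0.6773, M+2 0.2913, M+4 0.0313; the largest is M.
P(M) = C(2,0) × 0.823^2 × 0.177^0 = 1 × 0.677329 × 1.0000 = 0.677329 (base)
P(M+4) = C(2,2) × 0.823^0 × 0.177^2 = 1 × 1.0000 × 0.031329 = 0.031329
Relative intensity = 0.031329 / 0.677329 × 100 = 4.63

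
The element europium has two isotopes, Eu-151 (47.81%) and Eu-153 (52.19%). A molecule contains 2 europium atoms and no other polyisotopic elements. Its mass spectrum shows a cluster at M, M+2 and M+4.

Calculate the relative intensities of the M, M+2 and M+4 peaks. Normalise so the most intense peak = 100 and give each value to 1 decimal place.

45.8 : 100.0 : 54.6

The 2 Eu atoms are independent, so intensities follow the terms of (0.4781 + 0.5219)^2.
P(M) = 0.4781^2 = 0.228580
P(M+2) = 2 × 0.4781^1 × 0.5219^1 = 0.499041
P(M+4) = 0.5219^2 = 0.272380
The M+2 peak is largest (0.499041); scaling to 100 gives 45.8 : 100.0 : 54.6.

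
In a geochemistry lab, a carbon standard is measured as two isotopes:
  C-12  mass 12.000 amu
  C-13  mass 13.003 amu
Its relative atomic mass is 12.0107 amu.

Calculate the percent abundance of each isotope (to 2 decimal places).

C-12: 98.93%, C-13: 1.07%

Writing the weighted mean with unknown fraction x of C-12:
12.000·x + 13.003·(1 − x) = 12.0107
(12.000 − 13.003)·x = 12.0107 − 13.003
x = -0.9923 / -1.003 = 0.98933 → 98.93% C-12, 1.07% C-13.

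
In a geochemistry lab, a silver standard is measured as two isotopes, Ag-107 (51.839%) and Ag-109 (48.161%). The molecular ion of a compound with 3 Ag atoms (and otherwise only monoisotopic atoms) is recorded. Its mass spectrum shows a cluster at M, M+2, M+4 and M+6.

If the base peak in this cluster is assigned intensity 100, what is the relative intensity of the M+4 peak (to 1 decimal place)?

92.9

Term probabilities: M 0.1393, M+2 0.3883, M+4 0.3607, M+6 0.1117. Base peak = M+2.
P(M+2) = C(3,1) × 0.51839^2 × 0.48161^1 = 3 × 0.26872819 × 0.48161 = 0.388267 (base)
P(M+4) = C(3,2) × 0.51839^1 × 0.48161^2 = 3 × 0.51839 × 0.23194819 = 0.360719
Relative intensity = 0.360719 / 0.388267 × 100 = 92.9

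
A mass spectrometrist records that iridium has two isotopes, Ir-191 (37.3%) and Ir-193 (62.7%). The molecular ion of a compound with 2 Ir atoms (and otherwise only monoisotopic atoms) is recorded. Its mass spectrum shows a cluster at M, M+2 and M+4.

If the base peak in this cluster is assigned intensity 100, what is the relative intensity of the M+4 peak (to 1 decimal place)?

Binomial terms of (0.373 + 0.627)^2: M 0.1391, M+2 0.4677, M+4 0.3931 → M+2 is the base peak.
P(M+2) = C(2,1) × 0.373^1 × 0.627^1 = 2 × 0.3730 × 0.6270 = 0.467742 (base)
P(M+4) = C(2,2) × 0.373^0 × 0.627^2 = 1 × 1.0000 × 0.393129 = 0.393129
Relative intensity = 0.393129 / 0.467742 × 100 = 84.0

84.0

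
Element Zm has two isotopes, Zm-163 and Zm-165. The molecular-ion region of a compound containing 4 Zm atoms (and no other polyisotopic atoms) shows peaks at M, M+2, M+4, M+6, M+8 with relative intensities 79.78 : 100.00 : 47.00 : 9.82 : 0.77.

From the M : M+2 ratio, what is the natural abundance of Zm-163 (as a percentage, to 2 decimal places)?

Let p = fractional abundance of Zm-163. I(M+2)/I(M) = [C(4,1)·p^3·(1−p)] / p^4 = 4·(1−p)/p = 100.00/79.78 = 1.2534
(1−p)/p = 1.2534/4 = 0.3134  ⇒  p = 1/(1 + 0.3134) = 0.7614
Zm-163: 76.14%, Zm-165: 23.86%.

76.14%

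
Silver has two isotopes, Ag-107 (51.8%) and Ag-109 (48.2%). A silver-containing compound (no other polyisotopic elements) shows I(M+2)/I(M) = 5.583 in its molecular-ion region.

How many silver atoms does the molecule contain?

The M+2/M ratio from n Ag atoms is n · q/p = n · 0.482/0.518.
n = 5.583 × 0.518/0.482 = 6.00 ≈ 6

6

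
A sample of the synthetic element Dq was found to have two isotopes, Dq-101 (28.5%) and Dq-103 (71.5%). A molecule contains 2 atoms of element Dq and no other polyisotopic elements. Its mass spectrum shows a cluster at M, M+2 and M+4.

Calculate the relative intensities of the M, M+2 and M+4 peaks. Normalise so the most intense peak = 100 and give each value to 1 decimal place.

The 2 Dq atoms are independent, so intensities follow the terms of (0.285 + 0.715)^2.
P(M) = 0.285^2 = 0.081225
P(M+2) = 2 × 0.285^1 × 0.715^1 = 0.407550
P(M+4) = 0.715^2 = 0.511225
The M+4 peak is largest (0.511225); scaling to 100 gives 15.9 : 79.7 : 100.0.

15.9 : 79.7 : 100.0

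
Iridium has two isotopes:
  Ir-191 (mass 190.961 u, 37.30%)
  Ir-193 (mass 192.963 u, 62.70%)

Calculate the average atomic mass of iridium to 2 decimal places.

192.22 u

Average mass = Σ (abundance × isotope mass) = 0.3730 × 190.961 + 0.6270 × 192.963
= 71.2285 + 120.9878 = 192.2163 u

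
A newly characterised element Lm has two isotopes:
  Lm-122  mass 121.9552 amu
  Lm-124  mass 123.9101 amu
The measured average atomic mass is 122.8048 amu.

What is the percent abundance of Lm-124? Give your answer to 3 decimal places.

43.460%

Writing the weighted mean with unknown fraction x of Lm-122:
121.9552·x + 123.9101·(1 − x) = 122.8048
(121.9552 − 123.9101)·x = 122.8048 − 123.9101
x = -1.1053 / -1.9549 = 0.56540 → 56.540% Lm-122, 43.460% Lm-124.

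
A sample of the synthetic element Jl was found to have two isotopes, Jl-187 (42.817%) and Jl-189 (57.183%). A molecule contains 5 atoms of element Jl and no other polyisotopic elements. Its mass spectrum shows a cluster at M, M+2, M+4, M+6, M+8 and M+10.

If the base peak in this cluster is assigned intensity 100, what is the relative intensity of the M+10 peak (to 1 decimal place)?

17.8

Term probabilities: M 0.0144, M+2 0.0961, M+4 0.2567, M+6 0.3428, M+8 0.2289, M+10 0.0611. Base peak = M+6.
P(M+6) = C(5,3) × 0.42817^2 × 0.57183^3 = 10 × 0.18332955 × 0.18698243 = 0.342794 (base)
P(M+10) = C(5,5) × 0.42817^0 × 0.57183^5 = 1 × 1.0000 × 0.0611413 = 0.061141
Relative intensity = 0.061141 / 0.342794 × 100 = 17.8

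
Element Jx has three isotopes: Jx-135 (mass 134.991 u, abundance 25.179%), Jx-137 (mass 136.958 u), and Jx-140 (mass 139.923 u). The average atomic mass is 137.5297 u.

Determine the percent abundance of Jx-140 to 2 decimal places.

35.99%

Let x and y be the fractions of Jx-137 and Jx-140. Then x + y = 1 − 0.25179 = 0.74821 and 136.958x + 139.923y = 137.5297 − 0.25179×134.991 = 103.54031611.
Substituting: 136.958x + 139.923(0.74821 − x) = 103.54031611
(136.958 − 139.923)x = -1.15147172  ⇒  x = 0.38835, y = 0.35986
Jx-137: 38.84%, Jx-140: 35.99%.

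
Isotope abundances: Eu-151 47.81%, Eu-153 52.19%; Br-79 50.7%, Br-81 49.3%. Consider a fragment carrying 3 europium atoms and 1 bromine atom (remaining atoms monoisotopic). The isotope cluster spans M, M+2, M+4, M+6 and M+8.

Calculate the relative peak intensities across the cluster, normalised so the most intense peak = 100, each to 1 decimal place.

Europium pattern (n=3): 0.10928391 : 0.3578871 : 0.39067407 : 0.14215492
Bromine pattern (n=1): 0.5070 : 0.4930
Convolve the two distributions (both contribute in 2-u steps):
  M: 0.10928391×0.5070 = 0.055407
  M+2: 0.10928391×0.4930 + 0.3578871×0.5070 = 0.235326
  M+4: 0.3578871×0.4930 + 0.39067407×0.5070 = 0.374510
  M+6: 0.39067407×0.4930 + 0.14215492×0.5070 = 0.264675
  M+8: 0.14215492×0.4930 = 0.070082
Scale to base peak (0.374510) = 100: 14.8 : 62.8 : 100.0 : 70.7 : 18.7

14.8 : 62.8 : 100.0 : 70.7 : 18.7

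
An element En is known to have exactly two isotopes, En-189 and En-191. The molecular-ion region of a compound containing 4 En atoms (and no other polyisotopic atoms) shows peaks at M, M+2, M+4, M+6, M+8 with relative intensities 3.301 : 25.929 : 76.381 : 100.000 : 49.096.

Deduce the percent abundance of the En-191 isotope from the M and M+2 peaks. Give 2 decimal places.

66.26%

Let p = fractional abundance of En-189. I(M+2)/I(M) = [C(4,1)·p^3·(1−p)] / p^4 = 4·(1−p)/p = 25.929/3.301 = 7.8549
(1−p)/p = 7.8549/4 = 1.9637  ⇒  p = 1/(1 + 1.9637) = 0.3374
En-189: 33.74%, En-191: 66.26%.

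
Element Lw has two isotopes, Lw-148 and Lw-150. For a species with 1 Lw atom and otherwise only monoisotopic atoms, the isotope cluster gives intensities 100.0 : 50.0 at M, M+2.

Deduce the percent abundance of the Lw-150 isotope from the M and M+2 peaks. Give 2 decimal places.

33.33%

Let p = fractional abundance of Lw-148. I(M+2)/I(M) = [C(1,1)·p^0·(1−p)] / p^1 = 1·(1−p)/p = 50.0/100.0 = 0.5000
(1−p)/p = 0.5000/1 = 0.5000  ⇒  p = 1/(1 + 0.5000) = 0.6667
Lw-148: 66.67%, Lw-150: 33.33%.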